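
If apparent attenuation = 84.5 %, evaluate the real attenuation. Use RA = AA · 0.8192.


RA = 84.5 · 0.8192

69.2224 %


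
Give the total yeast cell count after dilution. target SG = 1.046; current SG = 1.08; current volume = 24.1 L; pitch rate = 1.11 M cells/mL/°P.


V_w = V·((SG_c−1)/(SG_t−1)−1);  °P = 259 − 259/SG_t;  cells = rate·(V+V_w)·°P
V_w = 24.1·((1.08−1)/(1.046−1)−1) = 17.8130
V_final = 24.1 + 17.8130 = 41.9130
°P = 259 − 259/1.046 = 11.3901
cells = 1.11·41.9130·11.3901

529.9051 billion cells


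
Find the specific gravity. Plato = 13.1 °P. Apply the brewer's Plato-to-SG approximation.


SG = 259/(259 − P)
SG = 259/(259 − 13.1)

1.0533


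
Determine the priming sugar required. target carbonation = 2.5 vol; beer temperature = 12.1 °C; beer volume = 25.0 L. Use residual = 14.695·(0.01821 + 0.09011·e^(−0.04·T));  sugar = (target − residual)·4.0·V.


residual = 14.695·(0.01821 + 0.09011·e^(−0.04·12.1)) = 1.0837
sugar = (2.5 − 1.0837)·4.0·25.0

141.6303 g


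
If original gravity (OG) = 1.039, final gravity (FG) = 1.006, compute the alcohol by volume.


ABV = (OG − FG) · 131.25
ABV = (1.039 − 1.006) · 131.25

4.3312 % ABV


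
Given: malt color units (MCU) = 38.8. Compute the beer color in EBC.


SRM = 1.4922·MCU^0.6859;  EBC = SRM·1.97
SRM = 1.4922·38.8^0.6859 = 18.3488
EBC = 18.3488·1.97

36.1471 EBC


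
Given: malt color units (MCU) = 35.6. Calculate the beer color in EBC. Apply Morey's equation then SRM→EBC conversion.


SRM = 1.4922·MCU^0.6859;  EBC = SRM·1.97
SRM = 1.4922·35.6^0.6859 = 17.2968
EBC = 17.2968·1.97

34.0748 EBC


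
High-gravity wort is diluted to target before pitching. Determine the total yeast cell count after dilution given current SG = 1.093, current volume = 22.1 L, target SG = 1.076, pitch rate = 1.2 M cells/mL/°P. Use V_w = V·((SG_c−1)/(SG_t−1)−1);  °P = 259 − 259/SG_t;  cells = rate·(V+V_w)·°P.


V_w = 22.1·((1.093−1)/(1.076−1)−1) = 4.9434
V_final = 22.1 + 4.9434 = 27.0434
°P = 259 − 259/1.076 = 18.2937
cells = 1.2·27.0434·18.2937

593.6684 billion cells


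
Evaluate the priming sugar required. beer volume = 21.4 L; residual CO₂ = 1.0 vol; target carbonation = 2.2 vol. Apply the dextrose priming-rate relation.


sugar = (target − residual)·4.0·V
sugar = (2.2 − 1.0)·4.0·21.4

102.7200 g


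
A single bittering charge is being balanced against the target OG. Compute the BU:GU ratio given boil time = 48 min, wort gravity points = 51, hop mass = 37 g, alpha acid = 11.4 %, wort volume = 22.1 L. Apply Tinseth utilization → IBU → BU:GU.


U = 1.65·0.000125^(GP/1000)·(1−e^(−0.04t))/4.15;  IBU = (α/100)·m·U·1000/V;  BU:GU = IBU/GP
U = 1.65·0.000125^(51/1000)·(1−e^(−0.04·48))/4.15 = 0.2145
IBU = (11.4/100)·37·0.2145·1000/22.1 = 40.9488
BU:GU = 40.9488/51

0.8029


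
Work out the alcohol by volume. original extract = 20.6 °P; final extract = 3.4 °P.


SG = 259/(259 − P);  ABV = (OG − FG)·131.25
OG = 259/(259 − 20.6) = 1.0864
FG = 259/(259 − 3.4) = 1.0133
ABV = (1.0864 − 1.0133)·131.25

9.5953 % ABV


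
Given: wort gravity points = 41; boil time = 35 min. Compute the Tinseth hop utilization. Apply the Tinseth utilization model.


U = 1.65·0.000125^(GP/1000) · (1 − e^(−0.04·t))/4.15
bigness = 1.65·0.000125^(41/1000) = 1.1415
boil_factor = (1 − e^(−0.04·35))/4.15 = 0.1815
U = 1.1415 · 0.1815

0.2072


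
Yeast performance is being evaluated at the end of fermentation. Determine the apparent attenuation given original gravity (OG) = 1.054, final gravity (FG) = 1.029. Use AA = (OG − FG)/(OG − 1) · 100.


AA = (1.054 − 1.029)/(1.054 − 1) · 100

46.2963 %


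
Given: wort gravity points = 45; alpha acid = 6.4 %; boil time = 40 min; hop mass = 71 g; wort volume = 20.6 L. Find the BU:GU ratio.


U = 1.65·0.000125^(GP/1000)·(1−e^(−0.04t))/4.15;  IBU = (α/100)·m·U·1000/V;  BU:GU = IBU/GP
U = 1.65·0.000125^(45/1000)·(1−e^(−0.04·40))/4.15 = 0.2118
IBU = (6.4/100)·71·0.2118·1000/20.6 = 46.7119
BU:GU = 46.7119/45

1.0380


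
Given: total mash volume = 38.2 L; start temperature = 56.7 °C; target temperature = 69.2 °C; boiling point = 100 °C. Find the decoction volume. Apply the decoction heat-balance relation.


V_dec = V_total·(T_target − T_start)/(T_boil − T_start)
V_dec = 38.2·(69.2 − 56.7)/(100 − 56.7)

11.0277 L


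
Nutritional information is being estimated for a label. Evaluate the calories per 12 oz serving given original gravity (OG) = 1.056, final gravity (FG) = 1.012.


ABW = (OG−FG)·131.25·0.79/FG;  °P = 259 − 259/SG (for OG→OE and FG→AE);  RE = 0.1808·OE + 0.8192·AE;  Cal = (6.9·ABW + 4·(RE−0.1))·FG·3.55
ABW = (1.056 − 1.012)·131.25·0.79/1.012 = 4.5082
OE = 259 − 259/1.056 = 13.7348 °P
AE = 259 − 259/1.012 = 3.0711 °P
RE = 0.1808·13.7348 + 0.8192·3.0711 = 4.9991 °P
Cal = (6.9·4.5082 + 4·(4.9991−0.1))·1.012·3.55

182.1550 kcal


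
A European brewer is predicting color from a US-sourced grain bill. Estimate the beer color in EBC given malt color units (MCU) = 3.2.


SRM = 1.4922·MCU^0.6859;  EBC = SRM·1.97
SRM = 1.4922·3.2^0.6859 = 3.3137
EBC = 3.3137·1.97

6.5279 EBC


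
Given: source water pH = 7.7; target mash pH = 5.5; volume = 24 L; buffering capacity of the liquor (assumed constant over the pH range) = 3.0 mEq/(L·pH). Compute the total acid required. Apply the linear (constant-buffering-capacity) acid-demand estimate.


acid = buffering capacity · (pH_source − pH_target) · V
acid = 3.0 · (7.7 − 5.5) · 24

158.4000 mEq


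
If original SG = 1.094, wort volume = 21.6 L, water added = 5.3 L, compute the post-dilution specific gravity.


SG_new = 1 + (SG_old − 1)·V_old/(V_old + V_water)
pts = (1.094 − 1)·1000·21.6/(21.6 + 5.3) = 75.4796
SG_new = 1 + 75.4796/1000

1.0755


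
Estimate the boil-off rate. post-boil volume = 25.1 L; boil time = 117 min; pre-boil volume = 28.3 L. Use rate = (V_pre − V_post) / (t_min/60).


rate = (28.3 − 25.1) / (117/60)

1.6410 L/hr


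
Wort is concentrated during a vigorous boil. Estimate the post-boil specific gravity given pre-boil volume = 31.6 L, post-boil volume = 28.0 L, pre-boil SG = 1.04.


SG_post = 1 + (SG_pre − 1)·V_pre/V_post
pts_pre = (1.04 − 1)·1000 = 40.0000
pts_post = 40.0000·31.6/28.0 = 45.1429
SG_post = 1 + 45.1429/1000

1.0451


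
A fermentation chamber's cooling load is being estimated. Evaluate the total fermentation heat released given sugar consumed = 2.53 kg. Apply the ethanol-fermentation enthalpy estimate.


Q = m_sugar · 590 kJ/kg
Q = 2.53 · 590

1492.7000 kJ


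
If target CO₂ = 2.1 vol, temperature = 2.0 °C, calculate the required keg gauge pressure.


psi = vols/(0.01821 + 0.09011·e^(−0.04·T)) − 14.695
psi = 2.1/(0.01821 + 0.09011·e^(−0.04·2.0)) − 14.695

6.0167 psi


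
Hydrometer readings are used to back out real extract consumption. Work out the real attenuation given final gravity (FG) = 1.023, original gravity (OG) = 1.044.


AA = (OG−FG)/(OG−1)·100;  RA = AA·0.8192
AA = (1.044 − 1.023)/(1.044 − 1)·100 = 47.7273
RA = 47.7273·0.8192

39.0982 %


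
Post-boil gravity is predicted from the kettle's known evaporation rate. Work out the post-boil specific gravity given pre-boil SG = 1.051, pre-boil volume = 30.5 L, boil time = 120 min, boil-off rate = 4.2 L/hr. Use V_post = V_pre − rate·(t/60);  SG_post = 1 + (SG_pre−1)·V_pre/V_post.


V_post = 30.5 − 4.2·(120/60) = 22.1000
SG_post = 1 + (1.051 − 1)·30.5/22.1000

1.0704


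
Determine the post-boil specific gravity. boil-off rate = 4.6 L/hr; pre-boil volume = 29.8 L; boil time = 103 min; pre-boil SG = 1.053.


V_post = V_pre − rate·(t/60);  SG_post = 1 + (SG_pre−1)·V_pre/V_post
V_post = 29.8 − 4.6·(103/60) = 21.9033
SG_post = 1 + (1.053 − 1)·29.8/21.9033

1.0721


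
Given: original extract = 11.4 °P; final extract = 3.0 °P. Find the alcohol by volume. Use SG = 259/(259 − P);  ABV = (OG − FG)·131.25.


OG = 259/(259 − 11.4) = 1.0460
FG = 259/(259 − 3.0) = 1.0117
ABV = (1.0460 − 1.0117)·131.25

4.5049 % ABV


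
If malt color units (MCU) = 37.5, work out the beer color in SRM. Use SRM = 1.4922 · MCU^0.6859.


SRM = 1.4922 · 37.5^0.6859

17.9248 SRM


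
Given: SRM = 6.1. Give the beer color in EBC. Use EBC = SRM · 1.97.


EBC = 6.1 · 1.97

12.0170 EBC


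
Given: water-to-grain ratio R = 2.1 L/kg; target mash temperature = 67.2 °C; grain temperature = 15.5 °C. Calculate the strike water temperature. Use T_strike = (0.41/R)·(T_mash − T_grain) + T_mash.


T_strike = (0.41/2.1)·(67.2 − 15.5) + 67.2

77.2938 °C


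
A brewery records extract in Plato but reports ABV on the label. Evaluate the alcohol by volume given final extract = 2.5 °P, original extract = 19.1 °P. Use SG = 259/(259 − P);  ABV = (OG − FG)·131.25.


OG = 259/(259 − 19.1) = 1.0796
FG = 259/(259 − 2.5) = 1.0097
ABV = (1.0796 − 1.0097)·131.25

9.1704 % ABV


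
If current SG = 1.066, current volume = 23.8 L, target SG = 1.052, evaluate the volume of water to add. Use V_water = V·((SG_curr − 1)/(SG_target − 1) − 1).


V_water = 23.8·((1.066 − 1)/(1.052 − 1) − 1)

6.4077 L


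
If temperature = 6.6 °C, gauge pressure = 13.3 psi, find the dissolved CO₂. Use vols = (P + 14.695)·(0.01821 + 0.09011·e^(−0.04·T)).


vols = (13.3 + 14.695)·(0.01821 + 0.09011·e^(−0.04·6.6))

2.4471 volumes


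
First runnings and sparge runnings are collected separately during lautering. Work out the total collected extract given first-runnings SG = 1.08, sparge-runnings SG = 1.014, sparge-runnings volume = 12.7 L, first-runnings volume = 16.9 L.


total = Σ (SG_i − 1)·1000·V_i
first = (1.08 − 1)·1000·16.9 = 1352.0000
sparge = (1.014 − 1)·1000·12.7 = 177.8000
total = 1352.0000 + 177.8000

1529.8000 gravity·L


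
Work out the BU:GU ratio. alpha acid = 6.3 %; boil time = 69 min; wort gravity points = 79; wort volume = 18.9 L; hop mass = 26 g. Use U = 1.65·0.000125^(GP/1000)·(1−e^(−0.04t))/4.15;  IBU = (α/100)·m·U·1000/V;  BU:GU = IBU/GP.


U = 1.65·0.000125^(79/1000)·(1−e^(−0.04·69))/4.15 = 0.1831
IBU = (6.3/100)·26·0.1831·1000/18.9 = 15.8689
BU:GU = 15.8689/79

0.2009


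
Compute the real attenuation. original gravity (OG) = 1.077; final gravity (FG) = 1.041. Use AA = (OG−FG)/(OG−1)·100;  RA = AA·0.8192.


AA = (1.077 − 1.041)/(1.077 − 1)·100 = 46.7532
RA = 46.7532·0.8192

38.3003 %


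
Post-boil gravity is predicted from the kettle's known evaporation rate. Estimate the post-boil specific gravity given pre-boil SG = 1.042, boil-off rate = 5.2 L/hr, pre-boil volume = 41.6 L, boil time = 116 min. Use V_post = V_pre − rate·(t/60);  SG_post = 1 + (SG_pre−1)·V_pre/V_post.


V_post = 41.6 − 5.2·(116/60) = 31.5467
SG_post = 1 + (1.042 − 1)·41.6/31.5467

1.0554


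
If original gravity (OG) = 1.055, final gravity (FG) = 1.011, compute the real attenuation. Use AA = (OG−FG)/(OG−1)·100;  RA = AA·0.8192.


AA = (1.055 − 1.011)/(1.055 − 1)·100 = 80.0000
RA = 80.0000·0.8192

65.5360 %


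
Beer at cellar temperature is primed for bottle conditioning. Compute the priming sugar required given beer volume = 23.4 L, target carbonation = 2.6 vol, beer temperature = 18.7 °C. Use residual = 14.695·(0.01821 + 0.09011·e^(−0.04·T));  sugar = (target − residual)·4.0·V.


residual = 14.695·(0.01821 + 0.09011·e^(−0.04·18.7)) = 0.8943
sugar = (2.6 − 0.8943)·4.0·23.4

159.6498 g


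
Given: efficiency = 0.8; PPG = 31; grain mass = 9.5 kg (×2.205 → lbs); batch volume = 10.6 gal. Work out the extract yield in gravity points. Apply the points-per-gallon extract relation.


points = lbs × PPG × eff / vol
lbs = 9.5 × 2.205 = 20.9475
points = 20.9475 × 31 × 0.8 / 10.6

49.0092 points


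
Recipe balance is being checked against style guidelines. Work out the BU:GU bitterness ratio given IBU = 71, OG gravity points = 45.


BU:GU = IBU / OG_points
BU:GU = 71 / 45

1.5778


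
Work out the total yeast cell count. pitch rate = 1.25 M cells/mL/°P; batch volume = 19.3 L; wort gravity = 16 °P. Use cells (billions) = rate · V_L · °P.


cells = 1.25 · 19.3 · 16

386.0000 billion cells


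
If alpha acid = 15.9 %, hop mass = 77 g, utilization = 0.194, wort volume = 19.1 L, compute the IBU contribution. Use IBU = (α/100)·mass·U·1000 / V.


IBU = (15.9/100)·77·0.194·1000 / 19.1

124.3530 IBU


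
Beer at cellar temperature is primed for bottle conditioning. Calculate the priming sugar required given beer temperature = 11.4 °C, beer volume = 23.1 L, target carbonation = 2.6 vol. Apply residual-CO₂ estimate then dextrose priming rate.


residual = 14.695·(0.01821 + 0.09011·e^(−0.04·T));  sugar = (target − residual)·4.0·V
residual = 14.695·(0.01821 + 0.09011·e^(−0.04·11.4)) = 1.1069
sugar = (2.6 − 1.1069)·4.0·23.1

137.9651 g


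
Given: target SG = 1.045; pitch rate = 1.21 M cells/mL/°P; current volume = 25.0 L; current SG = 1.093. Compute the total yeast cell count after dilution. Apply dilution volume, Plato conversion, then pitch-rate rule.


V_w = V·((SG_c−1)/(SG_t−1)−1);  °P = 259 − 259/SG_t;  cells = rate·(V+V_w)·°P
V_w = 25.0·((1.093−1)/(1.045−1)−1) = 26.6667
V_final = 25.0 + 26.6667 = 51.6667
°P = 259 − 259/1.045 = 11.1531
cells = 1.21·51.6667·11.1531

697.2553 billion cells


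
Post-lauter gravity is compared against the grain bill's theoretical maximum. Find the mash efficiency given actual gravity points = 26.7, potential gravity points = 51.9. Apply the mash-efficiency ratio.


efficiency = actual / potential × 100
efficiency = 26.7 / 51.9 × 100

51.4451 %


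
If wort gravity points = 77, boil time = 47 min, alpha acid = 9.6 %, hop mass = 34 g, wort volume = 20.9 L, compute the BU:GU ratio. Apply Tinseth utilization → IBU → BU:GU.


U = 1.65·0.000125^(GP/1000)·(1−e^(−0.04t))/4.15;  IBU = (α/100)·m·U·1000/V;  BU:GU = IBU/GP
U = 1.65·0.000125^(77/1000)·(1−e^(−0.04·47))/4.15 = 0.1687
IBU = (9.6/100)·34·0.1687·1000/20.9 = 26.3388
BU:GU = 26.3388/77

0.3421


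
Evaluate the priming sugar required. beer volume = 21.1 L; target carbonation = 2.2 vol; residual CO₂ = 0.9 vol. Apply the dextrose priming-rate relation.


sugar = (target − residual)·4.0·V
sugar = (2.2 − 0.9)·4.0·21.1

109.7200 g


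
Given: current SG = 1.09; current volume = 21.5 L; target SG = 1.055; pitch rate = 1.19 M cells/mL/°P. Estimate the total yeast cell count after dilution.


V_w = V·((SG_c−1)/(SG_t−1)−1);  °P = 259 − 259/SG_t;  cells = rate·(V+V_w)·°P
V_w = 21.5·((1.09−1)/(1.055−1)−1) = 13.6818
V_final = 21.5 + 13.6818 = 35.1818
°P = 259 − 259/1.055 = 13.5024
cells = 1.19·35.1818·13.5024

565.2951 billion cells


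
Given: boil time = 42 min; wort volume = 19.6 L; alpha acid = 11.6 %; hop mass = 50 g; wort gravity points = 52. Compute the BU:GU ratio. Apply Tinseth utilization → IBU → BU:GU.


U = 1.65·0.000125^(GP/1000)·(1−e^(−0.04t))/4.15;  IBU = (α/100)·m·U·1000/V;  BU:GU = IBU/GP
U = 1.65·0.000125^(52/1000)·(1−e^(−0.04·42))/4.15 = 0.2027
IBU = (11.6/100)·50·0.2027·1000/19.6 = 59.9890
BU:GU = 59.9890/52

1.1536


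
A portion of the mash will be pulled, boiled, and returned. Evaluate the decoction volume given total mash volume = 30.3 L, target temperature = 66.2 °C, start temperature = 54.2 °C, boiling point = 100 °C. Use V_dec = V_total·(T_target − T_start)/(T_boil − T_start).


V_dec = 30.3·(66.2 − 54.2)/(100 − 54.2)

7.9389 L


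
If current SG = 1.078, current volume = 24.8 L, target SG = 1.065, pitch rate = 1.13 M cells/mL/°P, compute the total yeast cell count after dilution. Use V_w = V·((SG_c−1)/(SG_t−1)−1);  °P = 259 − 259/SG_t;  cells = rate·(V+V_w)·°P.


V_w = 24.8·((1.078−1)/(1.065−1)−1) = 4.9600
V_final = 24.8 + 4.9600 = 29.7600
°P = 259 − 259/1.065 = 15.8075
cells = 1.13·29.7600·15.8075

531.5877 billion cells


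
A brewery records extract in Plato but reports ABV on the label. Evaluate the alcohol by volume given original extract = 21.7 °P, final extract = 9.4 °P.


SG = 259/(259 − P);  ABV = (OG − FG)·131.25
OG = 259/(259 − 21.7) = 1.0914
FG = 259/(259 − 9.4) = 1.0377
ABV = (1.0914 − 1.0377)·131.25

7.0593 % ABV


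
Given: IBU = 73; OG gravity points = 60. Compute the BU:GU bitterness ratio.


BU:GU = IBU / OG_points
BU:GU = 73 / 60

1.2167


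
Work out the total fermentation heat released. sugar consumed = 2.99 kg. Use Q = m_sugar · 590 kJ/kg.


Q = 2.99 · 590

1764.1000 kJ


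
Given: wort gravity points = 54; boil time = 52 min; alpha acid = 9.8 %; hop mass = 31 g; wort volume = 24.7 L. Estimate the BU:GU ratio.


U = 1.65·0.000125^(GP/1000)·(1−e^(−0.04t))/4.15;  IBU = (α/100)·m·U·1000/V;  BU:GU = IBU/GP
U = 1.65·0.000125^(54/1000)·(1−e^(−0.04·52))/4.15 = 0.2141
IBU = (9.8/100)·31·0.2141·1000/24.7 = 26.3392
BU:GU = 26.3392/54

0.4878


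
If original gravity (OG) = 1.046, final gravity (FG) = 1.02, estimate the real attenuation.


AA = (OG−FG)/(OG−1)·100;  RA = AA·0.8192
AA = (1.046 − 1.02)/(1.046 − 1)·100 = 56.5217
RA = 56.5217·0.8192

46.3026 %


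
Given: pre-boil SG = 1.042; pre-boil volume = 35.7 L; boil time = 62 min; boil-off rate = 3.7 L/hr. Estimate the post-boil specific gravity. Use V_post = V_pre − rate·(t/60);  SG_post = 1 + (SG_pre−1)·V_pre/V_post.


V_post = 35.7 − 3.7·(62/60) = 31.8767
SG_post = 1 + (1.042 − 1)·35.7/31.8767

1.0470


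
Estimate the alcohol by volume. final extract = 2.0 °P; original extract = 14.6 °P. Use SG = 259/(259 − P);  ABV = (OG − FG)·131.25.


OG = 259/(259 − 14.6) = 1.0597
FG = 259/(259 − 2.0) = 1.0078
ABV = (1.0597 − 1.0078)·131.25

6.8192 % ABV


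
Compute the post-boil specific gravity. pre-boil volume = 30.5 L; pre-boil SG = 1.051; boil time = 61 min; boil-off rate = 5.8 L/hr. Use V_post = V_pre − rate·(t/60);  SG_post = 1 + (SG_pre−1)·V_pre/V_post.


V_post = 30.5 − 5.8·(61/60) = 24.6033
SG_post = 1 + (1.051 − 1)·30.5/24.6033

1.0632


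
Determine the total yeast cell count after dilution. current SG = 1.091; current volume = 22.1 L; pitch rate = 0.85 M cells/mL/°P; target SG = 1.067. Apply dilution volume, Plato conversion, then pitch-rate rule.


V_w = V·((SG_c−1)/(SG_t−1)−1);  °P = 259 − 259/SG_t;  cells = rate·(V+V_w)·°P
V_w = 22.1·((1.091−1)/(1.067−1)−1) = 7.9164
V_final = 22.1 + 7.9164 = 30.0164
°P = 259 − 259/1.067 = 16.2634
cells = 0.85·30.0164·16.2634

414.9425 billion cells


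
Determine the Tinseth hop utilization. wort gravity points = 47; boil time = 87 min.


U = 1.65·0.000125^(GP/1000) · (1 − e^(−0.04·t))/4.15
bigness = 1.65·0.000125^(47/1000) = 1.0815
boil_factor = (1 − e^(−0.04·87))/4.15 = 0.2335
U = 1.0815 · 0.2335

0.2526


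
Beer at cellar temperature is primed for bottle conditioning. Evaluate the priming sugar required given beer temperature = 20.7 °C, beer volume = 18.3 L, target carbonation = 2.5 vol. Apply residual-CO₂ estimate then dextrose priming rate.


residual = 14.695·(0.01821 + 0.09011·e^(−0.04·T));  sugar = (target − residual)·4.0·V
residual = 14.695·(0.01821 + 0.09011·e^(−0.04·20.7)) = 0.8462
sugar = (2.5 − 0.8462)·4.0·18.3

121.0615 g


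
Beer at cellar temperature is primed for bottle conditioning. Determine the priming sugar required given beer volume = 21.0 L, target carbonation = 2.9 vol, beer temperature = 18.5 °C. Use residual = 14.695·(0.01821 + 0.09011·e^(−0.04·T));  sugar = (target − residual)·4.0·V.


residual = 14.695·(0.01821 + 0.09011·e^(−0.04·18.5)) = 0.8994
sugar = (2.9 − 0.8994)·4.0·21.0

168.0526 g


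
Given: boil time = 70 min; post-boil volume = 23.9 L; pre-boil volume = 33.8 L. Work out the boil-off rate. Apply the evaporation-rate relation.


rate = (V_pre − V_post) / (t_min/60)
rate = (33.8 − 23.9) / (70/60)

8.4857 L/hr


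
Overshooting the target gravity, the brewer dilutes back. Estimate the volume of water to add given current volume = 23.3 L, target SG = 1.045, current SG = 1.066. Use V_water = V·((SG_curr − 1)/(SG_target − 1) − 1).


V_water = 23.3·((1.066 − 1)/(1.045 − 1) − 1)

10.8733 L


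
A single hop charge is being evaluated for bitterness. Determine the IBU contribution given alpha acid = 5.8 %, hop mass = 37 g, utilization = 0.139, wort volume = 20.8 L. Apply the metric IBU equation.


IBU = (α/100)·mass·U·1000 / V
IBU = (5.8/100)·37·0.139·1000 / 20.8

14.3411 IBU


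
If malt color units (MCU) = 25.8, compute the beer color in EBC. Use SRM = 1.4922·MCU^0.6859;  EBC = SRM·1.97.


SRM = 1.4922·25.8^0.6859 = 13.8694
EBC = 13.8694·1.97

27.3227 EBC


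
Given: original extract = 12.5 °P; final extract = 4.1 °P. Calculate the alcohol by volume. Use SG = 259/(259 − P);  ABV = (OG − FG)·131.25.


OG = 259/(259 − 12.5) = 1.0507
FG = 259/(259 − 4.1) = 1.0161
ABV = (1.0507 − 1.0161)·131.25

4.5446 % ABV


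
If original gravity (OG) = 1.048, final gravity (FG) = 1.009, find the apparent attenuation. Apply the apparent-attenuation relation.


AA = (OG − FG)/(OG − 1) · 100
AA = (1.048 − 1.009)/(1.048 − 1) · 100

81.2500 %


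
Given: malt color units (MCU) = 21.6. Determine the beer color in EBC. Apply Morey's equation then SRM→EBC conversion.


SRM = 1.4922·MCU^0.6859;  EBC = SRM·1.97
SRM = 1.4922·21.6^0.6859 = 12.2780
EBC = 12.2780·1.97

24.1877 EBC


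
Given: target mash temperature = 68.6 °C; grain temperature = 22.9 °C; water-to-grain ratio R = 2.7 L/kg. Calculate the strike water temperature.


T_strike = (0.41/R)·(T_mash − T_grain) + T_mash
T_strike = (0.41/2.7)·(68.6 − 22.9) + 68.6

75.5396 °C


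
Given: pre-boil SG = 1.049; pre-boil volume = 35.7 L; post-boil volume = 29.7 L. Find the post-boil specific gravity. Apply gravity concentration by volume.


SG_post = 1 + (SG_pre − 1)·V_pre/V_post
pts_pre = (1.049 − 1)·1000 = 49.0000
pts_post = 49.0000·35.7/29.7 = 58.8990
SG_post = 1 + 58.8990/1000

1.0589


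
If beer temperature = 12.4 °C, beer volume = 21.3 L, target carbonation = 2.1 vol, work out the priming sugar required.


residual = 14.695·(0.01821 + 0.09011·e^(−0.04·T));  sugar = (target − residual)·4.0·V
residual = 14.695·(0.01821 + 0.09011·e^(−0.04·12.4)) = 1.0740
sugar = (2.1 − 1.0740)·4.0·21.3

87.4184 g


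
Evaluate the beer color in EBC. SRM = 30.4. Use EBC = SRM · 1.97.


EBC = 30.4 · 1.97

59.8880 EBC


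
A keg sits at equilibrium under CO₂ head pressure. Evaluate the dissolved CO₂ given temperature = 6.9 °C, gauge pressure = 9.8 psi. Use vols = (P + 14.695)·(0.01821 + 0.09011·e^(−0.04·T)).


vols = (9.8 + 14.695)·(0.01821 + 0.09011·e^(−0.04·6.9))

2.1209 volumes


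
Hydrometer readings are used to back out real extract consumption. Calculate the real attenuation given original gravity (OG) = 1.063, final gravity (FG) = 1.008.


AA = (OG−FG)/(OG−1)·100;  RA = AA·0.8192
AA = (1.063 − 1.008)/(1.063 − 1)·100 = 87.3016
RA = 87.3016·0.8192

71.5175 %


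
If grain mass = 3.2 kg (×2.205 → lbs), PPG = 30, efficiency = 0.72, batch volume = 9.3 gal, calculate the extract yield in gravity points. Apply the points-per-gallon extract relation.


points = lbs × PPG × eff / vol
lbs = 3.2 × 2.205 = 7.0560
points = 7.0560 × 30 × 0.72 / 9.3

16.3881 points


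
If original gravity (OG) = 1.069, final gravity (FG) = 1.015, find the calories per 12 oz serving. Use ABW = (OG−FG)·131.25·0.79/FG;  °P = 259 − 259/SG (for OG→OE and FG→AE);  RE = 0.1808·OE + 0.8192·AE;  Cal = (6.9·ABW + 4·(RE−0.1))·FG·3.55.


ABW = (1.069 − 1.015)·131.25·0.79/1.015 = 5.5164
OE = 259 − 259/1.069 = 16.7175 °P
AE = 259 − 259/1.015 = 3.8276 °P
RE = 0.1808·16.7175 + 0.8192·3.8276 = 6.1581 °P
Cal = (6.9·5.5164 + 4·(6.1581−0.1))·1.015·3.55

224.4657 kcal


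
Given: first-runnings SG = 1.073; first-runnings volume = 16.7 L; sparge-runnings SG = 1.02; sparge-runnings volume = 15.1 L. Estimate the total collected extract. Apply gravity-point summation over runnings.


total = Σ (SG_i − 1)·1000·V_i
first = (1.073 − 1)·1000·16.7 = 1219.1000
sparge = (1.02 − 1)·1000·15.1 = 302.0000
total = 1219.1000 + 302.0000

1521.1000 gravity·L


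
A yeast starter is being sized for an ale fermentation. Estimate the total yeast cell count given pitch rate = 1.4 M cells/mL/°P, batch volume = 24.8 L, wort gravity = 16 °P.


cells (billions) = rate · V_L · °P
cells = 1.4 · 24.8 · 16

555.5200 billion cells


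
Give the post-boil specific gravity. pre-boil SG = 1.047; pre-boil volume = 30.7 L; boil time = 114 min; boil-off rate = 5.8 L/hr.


V_post = V_pre − rate·(t/60);  SG_post = 1 + (SG_pre−1)·V_pre/V_post
V_post = 30.7 − 5.8·(114/60) = 19.6800
SG_post = 1 + (1.047 − 1)·30.7/19.6800

1.0733


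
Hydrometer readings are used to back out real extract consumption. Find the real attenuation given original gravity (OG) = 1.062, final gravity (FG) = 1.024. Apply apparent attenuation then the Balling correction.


AA = (OG−FG)/(OG−1)·100;  RA = AA·0.8192
AA = (1.062 − 1.024)/(1.062 − 1)·100 = 61.2903
RA = 61.2903·0.8192

50.2090 %


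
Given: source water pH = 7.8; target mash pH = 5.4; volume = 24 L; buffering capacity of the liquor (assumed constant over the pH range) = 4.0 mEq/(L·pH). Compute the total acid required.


acid = buffering capacity · (pH_source − pH_target) · V
acid = 4.0 · (7.8 − 5.4) · 24

230.4000 mEq


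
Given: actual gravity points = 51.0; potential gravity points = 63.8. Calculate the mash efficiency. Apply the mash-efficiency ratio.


efficiency = actual / potential × 100
efficiency = 51.0 / 63.8 × 100

79.9373 %


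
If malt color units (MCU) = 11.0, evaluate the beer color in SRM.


SRM = 1.4922 · MCU^0.6859
SRM = 1.4922 · 11.0^0.6859

7.7289 SRM


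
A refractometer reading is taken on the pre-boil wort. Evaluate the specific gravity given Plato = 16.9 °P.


SG = 259/(259 − P)
SG = 259/(259 − 16.9)

1.0698


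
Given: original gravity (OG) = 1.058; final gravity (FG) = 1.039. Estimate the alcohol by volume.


ABV = (OG − FG) · 131.25
ABV = (1.058 − 1.039) · 131.25

2.4938 % ABV


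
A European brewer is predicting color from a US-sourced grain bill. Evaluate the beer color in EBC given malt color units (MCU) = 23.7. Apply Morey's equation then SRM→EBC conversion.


SRM = 1.4922·MCU^0.6859;  EBC = SRM·1.97
SRM = 1.4922·23.7^0.6859 = 13.0848
EBC = 13.0848·1.97

25.7770 EBC


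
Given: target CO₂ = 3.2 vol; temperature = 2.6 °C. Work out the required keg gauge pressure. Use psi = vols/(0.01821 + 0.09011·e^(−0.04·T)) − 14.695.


psi = 3.2/(0.01821 + 0.09011·e^(−0.04·2.6)) − 14.695

17.4919 psi


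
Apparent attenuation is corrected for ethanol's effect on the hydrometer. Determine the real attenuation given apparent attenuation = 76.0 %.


RA = AA · 0.8192
RA = 76.0 · 0.8192

62.2592 %


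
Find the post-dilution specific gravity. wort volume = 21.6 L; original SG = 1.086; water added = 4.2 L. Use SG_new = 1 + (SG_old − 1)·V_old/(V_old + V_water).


pts = (1.086 − 1)·1000·21.6/(21.6 + 4.2) = 72.0000
SG_new = 1 + 72.0000/1000

1.0720


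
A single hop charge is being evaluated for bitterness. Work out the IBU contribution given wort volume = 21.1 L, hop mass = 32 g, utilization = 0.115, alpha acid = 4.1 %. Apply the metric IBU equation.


IBU = (α/100)·mass·U·1000 / V
IBU = (4.1/100)·32·0.115·1000 / 21.1

7.1507 IBU


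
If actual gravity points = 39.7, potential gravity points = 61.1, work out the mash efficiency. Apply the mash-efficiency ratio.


efficiency = actual / potential × 100
efficiency = 39.7 / 61.1 × 100

64.9755 %


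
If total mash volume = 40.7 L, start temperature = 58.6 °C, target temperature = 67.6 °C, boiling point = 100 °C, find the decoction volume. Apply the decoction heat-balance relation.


V_dec = V_total·(T_target − T_start)/(T_boil − T_start)
V_dec = 40.7·(67.6 − 58.6)/(100 − 58.6)

8.8478 L


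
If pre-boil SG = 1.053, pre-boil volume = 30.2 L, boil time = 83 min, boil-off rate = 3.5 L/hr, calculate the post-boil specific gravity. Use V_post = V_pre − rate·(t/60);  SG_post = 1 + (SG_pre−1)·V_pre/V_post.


V_post = 30.2 − 3.5·(83/60) = 25.3583
SG_post = 1 + (1.053 − 1)·30.2/25.3583

1.0631


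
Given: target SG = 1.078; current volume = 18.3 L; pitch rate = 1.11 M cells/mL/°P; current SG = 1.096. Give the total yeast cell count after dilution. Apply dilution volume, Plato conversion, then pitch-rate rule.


V_w = V·((SG_c−1)/(SG_t−1)−1);  °P = 259 − 259/SG_t;  cells = rate·(V+V_w)·°P
V_w = 18.3·((1.096−1)/(1.078−1)−1) = 4.2231
V_final = 18.3 + 4.2231 = 22.5231
°P = 259 − 259/1.078 = 18.7403
cells = 1.11·22.5231·18.7403

468.5180 billion cells


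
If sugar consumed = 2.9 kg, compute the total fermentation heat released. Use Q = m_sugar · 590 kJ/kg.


Q = 2.9 · 590

1711.0000 kJ


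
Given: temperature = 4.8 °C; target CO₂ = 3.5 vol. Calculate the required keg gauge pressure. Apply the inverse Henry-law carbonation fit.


psi = vols/(0.01821 + 0.09011·e^(−0.04·T)) − 14.695
psi = 3.5/(0.01821 + 0.09011·e^(−0.04·4.8)) − 14.695

23.1108 psi


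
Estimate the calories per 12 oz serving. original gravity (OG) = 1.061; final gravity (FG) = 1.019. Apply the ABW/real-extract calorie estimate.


ABW = (OG−FG)·131.25·0.79/FG;  °P = 259 − 259/SG (for OG→OE and FG→AE);  RE = 0.1808·OE + 0.8192·AE;  Cal = (6.9·ABW + 4·(RE−0.1))·FG·3.55
ABW = (1.061 − 1.019)·131.25·0.79/1.019 = 4.2737
OE = 259 − 259/1.061 = 14.8907 °P
AE = 259 − 259/1.019 = 4.8292 °P
RE = 0.1808·14.8907 + 0.8192·4.8292 = 6.6483 °P
Cal = (6.9·4.2737 + 4·(6.6483−0.1))·1.019·3.55

201.4260 kcal


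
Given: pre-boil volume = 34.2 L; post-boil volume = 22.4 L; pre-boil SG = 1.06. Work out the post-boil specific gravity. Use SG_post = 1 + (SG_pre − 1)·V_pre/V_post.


pts_pre = (1.06 − 1)·1000 = 60.0000
pts_post = 60.0000·34.2/22.4 = 91.6071
SG_post = 1 + 91.6071/1000

1.0916


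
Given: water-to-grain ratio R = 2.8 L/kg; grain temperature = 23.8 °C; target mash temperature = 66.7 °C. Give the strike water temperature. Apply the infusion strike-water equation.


T_strike = (0.41/R)·(T_mash − T_grain) + T_mash
T_strike = (0.41/2.8)·(66.7 − 23.8) + 66.7

72.9818 °C


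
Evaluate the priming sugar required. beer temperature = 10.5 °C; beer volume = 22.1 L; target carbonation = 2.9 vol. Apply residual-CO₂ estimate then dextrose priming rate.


residual = 14.695·(0.01821 + 0.09011·e^(−0.04·T));  sugar = (target − residual)·4.0·V
residual = 14.695·(0.01821 + 0.09011·e^(−0.04·10.5)) = 1.1376
sugar = (2.9 − 1.1376)·4.0·22.1

155.7930 g


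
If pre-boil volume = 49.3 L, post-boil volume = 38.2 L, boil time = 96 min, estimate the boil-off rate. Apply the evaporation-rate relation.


rate = (V_pre − V_post) / (t_min/60)
rate = (49.3 − 38.2) / (96/60)

6.9375 L/hr


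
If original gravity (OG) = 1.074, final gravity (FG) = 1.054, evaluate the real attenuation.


AA = (OG−FG)/(OG−1)·100;  RA = AA·0.8192
AA = (1.074 − 1.054)/(1.074 − 1)·100 = 27.0270
RA = 27.0270·0.8192

22.1405 %


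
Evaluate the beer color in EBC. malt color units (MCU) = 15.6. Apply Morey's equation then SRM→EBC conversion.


SRM = 1.4922·MCU^0.6859;  EBC = SRM·1.97
SRM = 1.4922·15.6^0.6859 = 9.8218
EBC = 9.8218·1.97

19.3490 EBC


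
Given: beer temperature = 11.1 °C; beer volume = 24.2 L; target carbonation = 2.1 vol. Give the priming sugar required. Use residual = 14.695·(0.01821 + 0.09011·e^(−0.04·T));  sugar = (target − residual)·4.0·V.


residual = 14.695·(0.01821 + 0.09011·e^(−0.04·11.1)) = 1.1170
sugar = (2.1 − 1.1170)·4.0·24.2

95.1541 g


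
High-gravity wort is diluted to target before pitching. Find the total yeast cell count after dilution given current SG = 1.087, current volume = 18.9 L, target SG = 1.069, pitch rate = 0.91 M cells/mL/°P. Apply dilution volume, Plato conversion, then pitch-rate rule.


V_w = V·((SG_c−1)/(SG_t−1)−1);  °P = 259 − 259/SG_t;  cells = rate·(V+V_w)·°P
V_w = 18.9·((1.087−1)/(1.069−1)−1) = 4.9304
V_final = 18.9 + 4.9304 = 23.8304
°P = 259 − 259/1.069 = 16.7175
cells = 0.91·23.8304·16.7175

362.5305 billion cells


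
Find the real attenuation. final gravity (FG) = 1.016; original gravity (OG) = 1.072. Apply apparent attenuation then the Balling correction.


AA = (OG−FG)/(OG−1)·100;  RA = AA·0.8192
AA = (1.072 − 1.016)/(1.072 − 1)·100 = 77.7778
RA = 77.7778·0.8192

63.7156 %


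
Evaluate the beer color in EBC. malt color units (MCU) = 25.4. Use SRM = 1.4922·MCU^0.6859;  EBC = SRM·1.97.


SRM = 1.4922·25.4^0.6859 = 13.7215
EBC = 13.7215·1.97

27.0314 EBC


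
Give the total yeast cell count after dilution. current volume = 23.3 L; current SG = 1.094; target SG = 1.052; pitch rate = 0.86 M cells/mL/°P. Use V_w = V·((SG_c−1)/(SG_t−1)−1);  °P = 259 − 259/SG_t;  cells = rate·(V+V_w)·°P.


V_w = 23.3·((1.094−1)/(1.052−1)−1) = 18.8192
V_final = 23.3 + 18.8192 = 42.1192
°P = 259 − 259/1.052 = 12.8023
cells = 0.86·42.1192·12.8023

463.7311 billion cells


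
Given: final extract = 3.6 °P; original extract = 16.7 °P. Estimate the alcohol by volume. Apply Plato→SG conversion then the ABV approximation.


SG = 259/(259 − P);  ABV = (OG − FG)·131.25
OG = 259/(259 − 16.7) = 1.0689
FG = 259/(259 − 3.6) = 1.0141
ABV = (1.0689 − 1.0141)·131.25

7.1961 % ABV


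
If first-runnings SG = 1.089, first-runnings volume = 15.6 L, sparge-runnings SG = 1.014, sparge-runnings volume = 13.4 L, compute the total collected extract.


total = Σ (SG_i − 1)·1000·V_i
first = (1.089 − 1)·1000·15.6 = 1388.4000
sparge = (1.014 − 1)·1000·13.4 = 187.6000
total = 1388.4000 + 187.6000

1576.0000 gravity·L


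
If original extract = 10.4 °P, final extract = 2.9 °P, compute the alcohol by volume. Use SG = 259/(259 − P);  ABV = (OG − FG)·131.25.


OG = 259/(259 − 10.4) = 1.0418
FG = 259/(259 − 2.9) = 1.0113
ABV = (1.0418 − 1.0113)·131.25

4.0045 % ABV


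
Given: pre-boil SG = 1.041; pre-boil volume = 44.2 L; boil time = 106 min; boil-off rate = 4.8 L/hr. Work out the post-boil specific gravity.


V_post = V_pre − rate·(t/60);  SG_post = 1 + (SG_pre−1)·V_pre/V_post
V_post = 44.2 − 4.8·(106/60) = 35.7200
SG_post = 1 + (1.041 − 1)·44.2/35.7200

1.0507


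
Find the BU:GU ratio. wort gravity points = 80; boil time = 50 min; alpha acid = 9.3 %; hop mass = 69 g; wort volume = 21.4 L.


U = 1.65·0.000125^(GP/1000)·(1−e^(−0.04t))/4.15;  IBU = (α/100)·m·U·1000/V;  BU:GU = IBU/GP
U = 1.65·0.000125^(80/1000)·(1−e^(−0.04·50))/4.15 = 0.1675
IBU = (9.3/100)·69·0.1675·1000/21.4 = 50.2290
BU:GU = 50.2290/80

0.6279


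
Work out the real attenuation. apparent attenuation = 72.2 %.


RA = AA · 0.8192
RA = 72.2 · 0.8192

59.1462 %


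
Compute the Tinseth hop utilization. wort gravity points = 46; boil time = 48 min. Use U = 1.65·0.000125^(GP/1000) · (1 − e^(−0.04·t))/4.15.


bigness = 1.65·0.000125^(46/1000) = 1.0913
boil_factor = (1 − e^(−0.04·48))/4.15 = 0.2056
U = 1.0913 · 0.2056

0.2244


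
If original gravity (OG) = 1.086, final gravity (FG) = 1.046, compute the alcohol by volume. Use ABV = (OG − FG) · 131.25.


ABV = (1.086 − 1.046) · 131.25

5.2500 % ABV


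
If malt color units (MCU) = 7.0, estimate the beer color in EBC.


SRM = 1.4922·MCU^0.6859;  EBC = SRM·1.97
SRM = 1.4922·7.0^0.6859 = 5.6687
EBC = 5.6687·1.97

11.1672 EBC


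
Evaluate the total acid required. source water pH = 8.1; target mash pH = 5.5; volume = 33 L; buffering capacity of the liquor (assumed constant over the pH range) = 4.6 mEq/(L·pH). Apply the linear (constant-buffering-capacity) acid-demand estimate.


acid = buffering capacity · (pH_source − pH_target) · V
acid = 4.6 · (8.1 − 5.5) · 33

394.6800 mEq


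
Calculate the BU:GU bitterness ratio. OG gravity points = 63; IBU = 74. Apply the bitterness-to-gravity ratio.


BU:GU = IBU / OG_points
BU:GU = 74 / 63

1.1746


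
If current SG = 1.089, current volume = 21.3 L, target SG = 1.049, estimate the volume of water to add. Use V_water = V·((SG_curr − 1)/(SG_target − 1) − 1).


V_water = 21.3·((1.089 − 1)/(1.049 − 1) − 1)

17.3878 L


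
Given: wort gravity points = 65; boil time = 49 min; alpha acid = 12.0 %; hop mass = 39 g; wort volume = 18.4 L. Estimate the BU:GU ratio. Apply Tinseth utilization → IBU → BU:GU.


U = 1.65·0.000125^(GP/1000)·(1−e^(−0.04t))/4.15;  IBU = (α/100)·m·U·1000/V;  BU:GU = IBU/GP
U = 1.65·0.000125^(65/1000)·(1−e^(−0.04·49))/4.15 = 0.1905
IBU = (12.0/100)·39·0.1905·1000/18.4 = 48.4426
BU:GU = 48.4426/65

0.7453


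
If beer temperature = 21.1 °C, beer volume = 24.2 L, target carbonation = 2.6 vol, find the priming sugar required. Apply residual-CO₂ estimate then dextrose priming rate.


residual = 14.695·(0.01821 + 0.09011·e^(−0.04·T));  sugar = (target − residual)·4.0·V
residual = 14.695·(0.01821 + 0.09011·e^(−0.04·21.1)) = 0.8370
sugar = (2.6 − 0.8370)·4.0·24.2

170.6613 g


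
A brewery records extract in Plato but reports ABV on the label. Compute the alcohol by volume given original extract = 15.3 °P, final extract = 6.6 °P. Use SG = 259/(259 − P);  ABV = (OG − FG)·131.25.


OG = 259/(259 − 15.3) = 1.0628
FG = 259/(259 − 6.6) = 1.0261
ABV = (1.0628 − 1.0261)·131.25

4.8081 % ABV


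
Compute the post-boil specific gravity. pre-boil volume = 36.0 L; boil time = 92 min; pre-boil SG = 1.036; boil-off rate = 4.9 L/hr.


V_post = V_pre − rate·(t/60);  SG_post = 1 + (SG_pre−1)·V_pre/V_post
V_post = 36.0 − 4.9·(92/60) = 28.4867
SG_post = 1 + (1.036 − 1)·36.0/28.4867

1.0455


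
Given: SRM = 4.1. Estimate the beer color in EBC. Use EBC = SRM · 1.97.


EBC = 4.1 · 1.97

8.0770 EBC


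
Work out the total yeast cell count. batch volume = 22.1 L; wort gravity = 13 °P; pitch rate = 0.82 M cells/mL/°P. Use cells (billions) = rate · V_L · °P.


cells = 0.82 · 22.1 · 13

235.5860 billion cells


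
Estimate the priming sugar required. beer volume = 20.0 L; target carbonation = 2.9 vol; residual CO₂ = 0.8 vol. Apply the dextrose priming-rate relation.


sugar = (target − residual)·4.0·V
sugar = (2.9 − 0.8)·4.0·20.0

168.0000 g


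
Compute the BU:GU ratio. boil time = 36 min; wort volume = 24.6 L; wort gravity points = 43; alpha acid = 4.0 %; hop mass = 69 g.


U = 1.65·0.000125^(GP/1000)·(1−e^(−0.04t))/4.15;  IBU = (α/100)·m·U·1000/V;  BU:GU = IBU/GP
U = 1.65·0.000125^(43/1000)·(1−e^(−0.04·36))/4.15 = 0.2061
IBU = (4.0/100)·69·0.2061·1000/24.6 = 23.1282
BU:GU = 23.1282/43

0.5379


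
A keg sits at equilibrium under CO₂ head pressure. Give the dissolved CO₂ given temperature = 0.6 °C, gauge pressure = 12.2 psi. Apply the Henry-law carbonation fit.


vols = (P + 14.695)·(0.01821 + 0.09011·e^(−0.04·T))
vols = (12.2 + 14.695)·(0.01821 + 0.09011·e^(−0.04·0.6))

2.8558 volumes


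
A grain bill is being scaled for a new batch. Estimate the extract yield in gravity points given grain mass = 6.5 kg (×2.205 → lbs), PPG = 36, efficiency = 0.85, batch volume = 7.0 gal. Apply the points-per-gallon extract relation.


points = lbs × PPG × eff / vol
lbs = 6.5 × 2.205 = 14.3325
points = 14.3325 × 36 × 0.85 / 7.0

62.6535 points
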